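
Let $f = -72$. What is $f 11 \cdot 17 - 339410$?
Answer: $-352874$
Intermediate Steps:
$f 11 \cdot 17 - 339410 = \left(-72\right) 11 \cdot 17 - 339410 = \left(-792\right) 17 - 339410 = -13464 - 339410 = -352874$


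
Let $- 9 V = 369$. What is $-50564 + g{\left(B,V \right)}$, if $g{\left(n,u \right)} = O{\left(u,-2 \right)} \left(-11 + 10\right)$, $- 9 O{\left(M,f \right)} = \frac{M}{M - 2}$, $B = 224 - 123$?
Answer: $- \frac{19568227}{387} \approx -50564.0$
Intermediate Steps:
$V = -41$ ($V = \left(- \frac{1}{9}\right) 369 = -41$)
$B = 101$
$O{\left(M,f \right)} = - \frac{M}{9 \left(-2 + M\right)}$ ($O{\left(M,f \right)} = - \frac{M \frac{1}{M - 2}}{9} = - \frac{M \frac{1}{-2 + M}}{9} = - \frac{M}{9 \left(-2 + M\right)}$)
$g{\left(n,u \right)} = \frac{u}{-18 + 9 u}$ ($g{\left(n,u \right)} = - \frac{u}{-18 + 9 u} \left(-11 + 10\right) = - \frac{u}{-18 + 9 u} \left(-1\right) = \frac{u}{-18 + 9 u}$)
$-50564 + g{\left(B,V \right)} = -50564 + \frac{1}{9} \left(-41\right) \frac{1}{-2 - 41} = -50564 + \frac{1}{9} \left(-41\right) \frac{1}{-43} = -50564 + \frac{1}{9} \left(-41\right) \left(- \frac{1}{43}\right) = -50564 + \frac{41}{387} = - \frac{19568227}{387}$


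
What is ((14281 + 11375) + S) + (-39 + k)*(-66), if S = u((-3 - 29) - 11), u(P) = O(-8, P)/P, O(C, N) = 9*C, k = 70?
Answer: 1015302/43 ≈ 23612.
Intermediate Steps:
u(P) = -72/P (u(P) = (9*(-8))/P = -72/P)
S = 72/43 (S = -72/((-3 - 29) - 11) = -72/(-32 - 11) = -72/(-43) = -72*(-1/43) = 72/43 ≈ 1.6744)
((14281 + 11375) + S) + (-39 + k)*(-66) = ((14281 + 11375) + 72/43) + (-39 + 70)*(-66) = (25656 + 72/43) + 31*(-66) = 1103280/43 - 2046 = 1015302/43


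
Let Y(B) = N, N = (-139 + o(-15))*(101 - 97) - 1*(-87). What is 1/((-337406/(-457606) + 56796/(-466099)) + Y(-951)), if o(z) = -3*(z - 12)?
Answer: -106644849497/15397865972656 ≈ -0.0069259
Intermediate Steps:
o(z) = 36 - 3*z (o(z) = -3*(-12 + z) = 36 - 3*z)
N = -145 (N = (-139 + (36 - 3*(-15)))*(101 - 97) - 1*(-87) = (-139 + (36 + 45))*4 + 87 = (-139 + 81)*4 + 87 = -58*4 + 87 = -232 + 87 = -145)
Y(B) = -145
1/((-337406/(-457606) + 56796/(-466099)) + Y(-951)) = 1/((-337406/(-457606) + 56796/(-466099)) - 145) = 1/((-337406*(-1/457606) + 56796*(-1/466099)) - 145) = 1/((168703/228803 - 56796/466099) - 145) = 1/(65637204409/106644849497 - 145) = 1/(-15397865972656/106644849497) = -106644849497/15397865972656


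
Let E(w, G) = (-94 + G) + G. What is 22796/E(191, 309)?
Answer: 5699/131 ≈ 43.504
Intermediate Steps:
E(w, G) = -94 + 2*G
22796/E(191, 309) = 22796/(-94 + 2*309) = 22796/(-94 + 618) = 22796/524 = 22796*(1/524) = 5699/131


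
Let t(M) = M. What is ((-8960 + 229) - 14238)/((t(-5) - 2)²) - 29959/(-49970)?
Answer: -1146292939/2448530 ≈ -468.16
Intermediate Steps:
((-8960 + 229) - 14238)/((t(-5) - 2)²) - 29959/(-49970) = ((-8960 + 229) - 14238)/((-5 - 2)²) - 29959/(-49970) = (-8731 - 14238)/((-7)²) - 29959*(-1/49970) = -22969/49 + 29959/49970 = -1146292939/2448530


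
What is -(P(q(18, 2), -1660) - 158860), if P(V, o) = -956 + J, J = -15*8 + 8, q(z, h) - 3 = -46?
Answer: 159928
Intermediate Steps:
q(z, h) = -43 (q(z, h) = 3 - 46 = -43)
J = -112 (J = -120 + 8 = -112)
P(V, o) = -1068 (P(V, o) = -956 - 112 = -1068)
-(P(q(18, 2), -1660) - 158860) = -(-1068 - 158860) = -1*(-159928) = 159928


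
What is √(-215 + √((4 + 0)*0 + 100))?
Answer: I*√205 ≈ 14.318*I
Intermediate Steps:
√(-215 + √((4 + 0)*0 + 100)) = √(-215 + √(4*0 + 100)) = √(-215 + √(0 + 100)) = √(-215 + √100) = √(-215 + 10) = √(-205) = I*√205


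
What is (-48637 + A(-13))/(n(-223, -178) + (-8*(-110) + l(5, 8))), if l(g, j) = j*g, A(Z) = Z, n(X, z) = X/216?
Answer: -10508400/198497 ≈ -52.940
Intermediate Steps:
n(X, z) = X/216 (n(X, z) = X*(1/216) = X/216)
l(g, j) = g*j
(-48637 + A(-13))/(n(-223, -178) + (-8*(-110) + l(5, 8))) = (-48637 - 13)/((1/216)*(-223) + (-8*(-110) + 5*8)) = -48650/(-223/216 + (880 + 40)) = -48650/(-223/216 + 920) = -48650/198497/216 = -48650*216/198497 = -10508400/198497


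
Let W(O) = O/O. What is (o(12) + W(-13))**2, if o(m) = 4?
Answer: 25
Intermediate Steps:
W(O) = 1
(o(12) + W(-13))**2 = (4 + 1)**2 = 5**2 = 25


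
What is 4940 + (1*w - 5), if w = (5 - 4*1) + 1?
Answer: 4937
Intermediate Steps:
w = 2 (w = (5 - 4) + 1 = 1 + 1 = 2)
4940 + (1*w - 5) = 4940 + (1*2 - 5) = 4940 + (2 - 5) = 4940 - 3 = 4937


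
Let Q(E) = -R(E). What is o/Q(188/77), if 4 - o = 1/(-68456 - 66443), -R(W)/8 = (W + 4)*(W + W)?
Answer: 3199270613/201264991232 ≈ 0.015896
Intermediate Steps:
R(W) = -16*W*(4 + W) (R(W) = -8*(W + 4)*(W + W) = -8*(4 + W)*2*W = -16*W*(4 + W))
Q(E) = 16*E*(4 + E) (Q(E) = -(-16)*E*(4 + E) = 16*E*(4 + E))
o = 539597/134899 (o = 4 - 1/(-68456 - 66443) = 4 - 1/(-134899) = 4 - 1*(-1/134899) = 4 + 1/134899 = 539597/134899 ≈ 4.0000)
o/Q(188/77) = 539597/(134899*((16*(188/77)*(4 + 188/77)))) = 539597/(134899*((16*(188/77)*(496/77)))) = 539597/(134899*(1491968/5929)) = (539597/134899)*(5929/1491968) = 3199270613/201264991232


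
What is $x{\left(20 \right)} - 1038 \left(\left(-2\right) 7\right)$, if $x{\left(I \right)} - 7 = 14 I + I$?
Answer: $14839$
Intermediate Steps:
$x{\left(I \right)} = 7 + 15 I$ ($x{\left(I \right)} = 7 + \left(14 I + I\right) = 7 + 15 I$)
$x{\left(20 \right)} - 1038 \left(\left(-2\right) 7\right) = \left(7 + 15 \cdot 20\right) - 1038 \left(\left(-2\right) 7\right) = \left(7 + 300\right) - -14532 = 307 + 14532 = 14839$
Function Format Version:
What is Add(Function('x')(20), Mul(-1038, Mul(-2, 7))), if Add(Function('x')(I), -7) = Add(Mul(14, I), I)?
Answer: 14839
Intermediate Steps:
Function('x')(I) = Add(7, Mul(15, I)) (Function('x')(I) = Add(7, Add(Mul(14, I), I)) = Add(7, Mul(15, I)))
Add(Function('x')(20), Mul(-1038, Mul(-2, 7))) = Add(Add(7, Mul(15, 20)), Mul(-1038, Mul(-2, 7))) = Add(Add(7, 300), Mul(-1038, -14)) = Add(307, 14532) = 14839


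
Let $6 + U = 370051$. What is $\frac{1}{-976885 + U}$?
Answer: $- \frac{1}{606840} \approx -1.6479 \cdot 10^{-6}$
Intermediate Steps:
$U = 370045$ ($U = -6 + 370051 = 370045$)
$\frac{1}{-976885 + U} = \frac{1}{-976885 + 370045} = \frac{1}{-606840} = - \frac{1}{606840}$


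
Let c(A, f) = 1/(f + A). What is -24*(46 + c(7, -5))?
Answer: -1116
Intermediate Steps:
c(A, f) = 1/(A + f)
-24*(46 + c(7, -5)) = -24*(46 + 1/(7 - 5)) = -24*(46 + 1/2) = -24*93/2 = -1116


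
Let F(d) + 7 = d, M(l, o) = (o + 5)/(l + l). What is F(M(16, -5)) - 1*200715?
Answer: -200722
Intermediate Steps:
M(l, o) = (5 + o)/(2*l) (M(l, o) = (5 + o)/((2*l)) = (5 + o)*(1/(2*l)) = (5 + o)/(2*l))
F(d) = -7 + d
F(M(16, -5)) - 1*200715 = (-7 + (½)*(5 - 5)/16) - 1*200715 = (-7 + (½)*(1/16)*0) - 200715 = (-7 + 0) - 200715 = -7 - 200715 = -200722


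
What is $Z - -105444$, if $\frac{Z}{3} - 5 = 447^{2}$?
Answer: $704886$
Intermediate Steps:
$Z = 599442$ ($Z = 15 + 3 \cdot 447^{2} = 15 + 3 \cdot 199809 = 15 + 599427 = 599442$)
$Z - -105444 = 599442 - -105444 = 599442 + 105444 = 704886$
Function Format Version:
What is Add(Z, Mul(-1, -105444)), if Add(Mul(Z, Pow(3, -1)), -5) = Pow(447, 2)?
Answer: 704886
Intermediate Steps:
Z = 599442 (Z = Add(15, Mul(3, Pow(447, 2))) = Add(15, Mul(3, 199809)) = Add(15, 599427) = 599442)
Add(Z, Mul(-1, -105444)) = Add(599442, Mul(-1, -105444)) = Add(599442, 105444) = 704886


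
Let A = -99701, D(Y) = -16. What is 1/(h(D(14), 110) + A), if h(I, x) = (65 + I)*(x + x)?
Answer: -1/88921 ≈ -1.1246e-5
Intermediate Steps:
h(I, x) = 2*x*(65 + I) (h(I, x) = (65 + I)*(2*x) = 2*x*(65 + I))
1/(h(D(14), 110) + A) = 1/(2*110*(65 - 16) - 99701) = 1/(2*110*49 - 99701) = 1/(10780 - 99701) = 1/(-88921) = -1/88921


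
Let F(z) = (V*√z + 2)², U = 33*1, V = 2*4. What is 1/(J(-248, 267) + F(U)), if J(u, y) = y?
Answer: 2383/5644897 - 32*√33/5644897 ≈ 0.00038959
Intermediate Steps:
V = 8
U = 33
F(z) = (2 + 8*√z)² (F(z) = (8*√z + 2)² = (2 + 8*√z)²)
1/(J(-248, 267) + F(U)) = 1/(267 + 4*(1 + 4*√33)²)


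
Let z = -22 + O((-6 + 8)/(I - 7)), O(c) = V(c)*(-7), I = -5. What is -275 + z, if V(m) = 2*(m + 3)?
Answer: -1010/3 ≈ -336.67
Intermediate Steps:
V(m) = 6 + 2*m (V(m) = 2*(3 + m) = 6 + 2*m)
O(c) = -42 - 14*c (O(c) = (6 + 2*c)*(-7) = -42 - 14*c)
z = -185/3 (z = -22 + (-42 - 14*(-6 + 8)/(-5 - 7)) = -22 + (-42 - 28/(-12)) = -22 + (-42 - 28*(-1)/12) = -22 + (-42 - 14*(-1/6)) = -22 + (-42 + 7/3) = -22 - 119/3 = -185/3 ≈ -61.667)
-275 + z = -275 - 185/3 = -1010/3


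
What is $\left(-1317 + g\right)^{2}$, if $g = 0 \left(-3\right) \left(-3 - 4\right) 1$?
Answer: $1734489$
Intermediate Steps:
$g = 0$ ($g = 0 \left(\left(-7\right) 1\right) = 0 \left(-7\right) = 0$)
$\left(-1317 + g\right)^{2} = \left(-1317 + 0\right)^{2} = \left(-1317\right)^{2} = 1734489$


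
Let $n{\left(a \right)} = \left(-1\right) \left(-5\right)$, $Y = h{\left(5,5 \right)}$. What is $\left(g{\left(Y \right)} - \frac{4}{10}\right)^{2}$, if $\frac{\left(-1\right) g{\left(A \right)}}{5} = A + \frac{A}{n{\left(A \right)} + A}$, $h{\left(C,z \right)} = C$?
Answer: $\frac{77841}{100} \approx 778.41$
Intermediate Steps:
$Y = 5$
$n{\left(a \right)} = 5$
$g{\left(A \right)} = - 5 A - \frac{5 A}{5 + A}$ ($g{\left(A \right)} = - 5 \left(A + \frac{A}{5 + A}\right) = - 5 A - \frac{5 A}{5 + A}$)
$\left(g{\left(Y \right)} - \frac{4}{10}\right)^{2} = \left(\left(-5\right) 5 \frac{1}{5 + 5} \left(6 + 5\right) - \frac{4}{10}\right)^{2} = \left(\left(-5\right) 5 \cdot \frac{1}{10} \cdot 11 - \frac{2}{5}\right)^{2} = \left(- \frac{55}{2} - \frac{2}{5}\right)^{2} = \left(- \frac{279}{10}\right)^{2} = \frac{77841}{100}$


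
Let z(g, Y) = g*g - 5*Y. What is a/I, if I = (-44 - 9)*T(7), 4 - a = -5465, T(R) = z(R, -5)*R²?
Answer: -5469/192178 ≈ -0.028458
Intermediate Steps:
z(g, Y) = g² - 5*Y
T(R) = R²*(25 + R²) (T(R) = (R² - 5*(-5))*R² = (R² + 25)*R² = (25 + R²)*R² = R²*(25 + R²))
a = 5469 (a = 4 - 1*(-5465) = 4 + 5465 = 5469)
I = -192178 (I = (-44 - 9)*(7²*(25 + 7²)) = -2597*(25 + 49) = -2597*74 = -53*3626 = -192178)
a/I = 5469/(-192178) = 5469*(-1/192178) = -5469/192178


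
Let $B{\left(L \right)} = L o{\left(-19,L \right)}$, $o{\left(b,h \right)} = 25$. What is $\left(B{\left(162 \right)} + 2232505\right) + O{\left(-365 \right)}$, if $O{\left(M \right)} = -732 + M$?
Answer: $2235458$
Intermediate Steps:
$B{\left(L \right)} = 25 L$ ($B{\left(L \right)} = L 25 = 25 L$)
$\left(B{\left(162 \right)} + 2232505\right) + O{\left(-365 \right)} = \left(25 \cdot 162 + 2232505\right) - 1097 = \left(4050 + 2232505\right) - 1097 = 2236555 - 1097 = 2235458$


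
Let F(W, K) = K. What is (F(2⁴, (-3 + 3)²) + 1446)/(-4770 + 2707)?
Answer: -1446/2063 ≈ -0.70092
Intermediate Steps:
(F(2⁴, (-3 + 3)²) + 1446)/(-4770 + 2707) = ((-3 + 3)² + 1446)/(-4770 + 2707) = (0² + 1446)/(-2063) = (0 + 1446)*(-1/2063) = 1446*(-1/2063) = -1446/2063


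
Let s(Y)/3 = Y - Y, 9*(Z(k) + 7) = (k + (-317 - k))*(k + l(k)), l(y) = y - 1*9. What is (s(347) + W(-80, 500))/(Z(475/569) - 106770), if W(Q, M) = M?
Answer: -256050/54548281 ≈ -0.0046940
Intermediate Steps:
l(y) = -9 + y (l(y) = y - 9 = -9 + y)
Z(k) = 310 - 634*k/9 (Z(k) = -7 + ((k + (-317 - k))*(k + (-9 + k)))/9 = -7 + (-317*(-9 + 2*k))/9 = -7 + (2853 - 634*k)/9 = -7 + (317 - 634*k/9) = 310 - 634*k/9)
s(Y) = 0 (s(Y) = 3*(Y - Y) = 3*0 = 0)
(s(347) + W(-80, 500))/(Z(475/569) - 106770) = (0 + 500)/((310 - 301150/(9*569)) - 106770) = 500/((310 - 301150/(9*569)) - 106770) = 500/((310 - 634/9*475/569) - 106770) = 500/((310 - 301150/5121) - 106770) = 500/(1286360/5121 - 106770) = 500/(-545482810/5121) = 500*(-5121/545482810) = -256050/54548281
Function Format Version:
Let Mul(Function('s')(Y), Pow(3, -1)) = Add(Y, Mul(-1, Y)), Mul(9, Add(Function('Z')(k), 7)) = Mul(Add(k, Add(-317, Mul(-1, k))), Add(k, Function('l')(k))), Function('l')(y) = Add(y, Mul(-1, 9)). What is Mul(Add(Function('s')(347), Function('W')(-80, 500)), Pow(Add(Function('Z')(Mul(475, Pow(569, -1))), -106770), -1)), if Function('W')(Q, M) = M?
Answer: Rational(-256050, 54548281) ≈ -0.0046940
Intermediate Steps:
Function('l')(y) = Add(-9, y) (Function('l')(y) = Add(y, -9) = Add(-9, y))
Function('Z')(k) = Add(310, Mul(Rational(-634, 9), k)) (Function('Z')(k) = Add(-7, Mul(Rational(1, 9), Mul(Add(k, Add(-317, Mul(-1, k))), Add(k, Add(-9, k))))) = Add(-7, Mul(Rational(1, 9), Mul(-317, Add(-9, Mul(2, k))))) = Add(-7, Mul(Rational(1, 9), Add(2853, Mul(-634, k)))) = Add(-7, Add(317, Mul(Rational(-634, 9), k))) = Add(310, Mul(Rational(-634, 9), k)))
Function('s')(Y) = 0 (Function('s')(Y) = Mul(3, Add(Y, Mul(-1, Y))) = Mul(3, 0) = 0)
Mul(Add(Function('s')(347), Function('W')(-80, 500)), Pow(Add(Function('Z')(Mul(475, Pow(569, -1))), -106770), -1)) = Mul(Add(0, 500), Pow(Add(Add(310, Mul(Rational(-634, 9), Mul(475, Pow(569, -1)))), -106770), -1)) = Mul(500, Pow(Add(Add(310, Mul(Rational(-634, 9), Mul(475, Rational(1, 569)))), -106770), -1)) = Mul(500, Pow(Add(Add(310, Mul(Rational(-634, 9), Rational(475, 569))), -106770), -1)) = Mul(500, Pow(Add(Add(310, Rational(-301150, 5121)), -106770), -1)) = Mul(500, Pow(Add(Rational(1286360, 5121), -106770), -1)) = Mul(500, Pow(Rational(-545482810, 5121), -1)) = Mul(500, Rational(-5121, 545482810)) = Rational(-256050, 54548281)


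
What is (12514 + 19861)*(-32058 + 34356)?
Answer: 74397750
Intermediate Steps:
(12514 + 19861)*(-32058 + 34356) = 32375*2298 = 74397750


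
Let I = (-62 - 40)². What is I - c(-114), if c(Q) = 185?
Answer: 10219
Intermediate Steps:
I = 10404 (I = (-102)² = 10404)
I - c(-114) = 10404 - 1*185 = 10404 - 185 = 10219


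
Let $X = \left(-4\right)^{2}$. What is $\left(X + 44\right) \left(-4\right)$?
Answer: $-240$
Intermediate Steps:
$X = 16$
$\left(X + 44\right) \left(-4\right) = \left(16 + 44\right) \left(-4\right) = 60 \left(-4\right) = -240$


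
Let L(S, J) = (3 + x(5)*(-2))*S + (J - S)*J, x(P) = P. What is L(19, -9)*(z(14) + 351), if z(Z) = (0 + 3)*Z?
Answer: 46767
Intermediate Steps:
z(Z) = 3*Z
L(S, J) = -7*S + J*(J - S) (L(S, J) = (3 + 5*(-2))*S + (J - S)*J = (3 - 10)*S + J*(J - S) = -7*S + J*(J - S))
L(19, -9)*(z(14) + 351) = ((-9)² - 7*19 - 1*(-9)*19)*(3*14 + 351) = (81 - 133 + 171)*(42 + 351) = 119*393 = 46767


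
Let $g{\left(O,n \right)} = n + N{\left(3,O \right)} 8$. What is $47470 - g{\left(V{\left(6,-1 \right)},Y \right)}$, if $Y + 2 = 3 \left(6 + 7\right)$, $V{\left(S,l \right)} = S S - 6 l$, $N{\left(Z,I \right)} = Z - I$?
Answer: $47745$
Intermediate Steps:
$V{\left(S,l \right)} = S^{2} - 6 l$
$Y = 37$ ($Y = -2 + 3 \left(6 + 7\right) = -2 + 3 \cdot 13 = -2 + 39 = 37$)
$g{\left(O,n \right)} = 24 + n - 8 O$ ($g{\left(O,n \right)} = n + \left(3 - O\right) 8 = n - \left(-24 + 8 O\right) = 24 + n - 8 O$)
$47470 - g{\left(V{\left(6,-1 \right)},Y \right)} = 47470 - \left(24 + 37 - 8 \left(6^{2} - -6\right)\right) = 47470 - \left(24 + 37 - 8 \left(36 + 6\right)\right) = 47470 - \left(24 + 37 - 336\right) = 47470 - -275 = 47470 + 275 = 47745$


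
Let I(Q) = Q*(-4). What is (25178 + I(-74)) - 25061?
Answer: 413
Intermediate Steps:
I(Q) = -4*Q
(25178 + I(-74)) - 25061 = (25178 - 4*(-74)) - 25061 = (25178 + 296) - 25061 = 25474 - 25061 = 413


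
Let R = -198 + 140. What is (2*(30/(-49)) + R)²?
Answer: 8421604/2401 ≈ 3507.5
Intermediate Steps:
R = -58
(2*(30/(-49)) + R)² = (2*(30/(-49)) - 58)² = (2*(30*(-1/49)) - 58)² = (2*(-30/49) - 58)² = (-60/49 - 58)² = (-2902/49)² = 8421604/2401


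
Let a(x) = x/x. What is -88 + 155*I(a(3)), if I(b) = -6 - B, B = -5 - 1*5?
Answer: 532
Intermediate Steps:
a(x) = 1
B = -10 (B = -5 - 5 = -10)
I(b) = 4 (I(b) = -6 - 1*(-10) = -6 + 10 = 4)
-88 + 155*I(a(3)) = -88 + 155*4 = -88 + 620 = 532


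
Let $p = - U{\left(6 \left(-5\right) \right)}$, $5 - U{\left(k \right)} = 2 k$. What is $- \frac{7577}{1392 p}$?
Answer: $\frac{7577}{90480} \approx 0.083742$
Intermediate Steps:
$U{\left(k \right)} = 5 - 2 k$
$p = -65$ ($p = - (5 - 2 \cdot 6 \left(-5\right)) = - (5 - -60) = - (5 + 60) = \left(-1\right) 65 = -65$)
$- \frac{7577}{1392 p} = - \frac{7577}{1392 \left(-65\right)} = - \frac{7577}{-90480} = \left(-7577\right) \left(- \frac{1}{90480}\right) = \frac{7577}{90480}$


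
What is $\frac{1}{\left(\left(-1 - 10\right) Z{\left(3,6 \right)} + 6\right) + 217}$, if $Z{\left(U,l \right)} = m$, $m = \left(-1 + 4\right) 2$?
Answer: $\frac{1}{157} \approx 0.0063694$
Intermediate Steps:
$m = 6$ ($m = 3 \cdot 2 = 6$)
$Z{\left(U,l \right)} = 6$
$\frac{1}{\left(\left(-1 - 10\right) Z{\left(3,6 \right)} + 6\right) + 217} = \frac{1}{\left(\left(-1 - 10\right) 6 + 6\right) + 217} = \frac{1}{\left(\left(-11\right) 6 + 6\right) + 217} = \frac{1}{\left(-66 + 6\right) + 217} = \frac{1}{-60 + 217} = \frac{1}{157}$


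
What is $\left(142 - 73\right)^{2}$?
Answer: $4761$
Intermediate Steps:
$\left(142 - 73\right)^{2} = 69^{2} = 4761$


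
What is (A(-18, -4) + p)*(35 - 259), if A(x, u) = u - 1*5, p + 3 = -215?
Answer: 50848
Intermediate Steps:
p = -218 (p = -3 - 215 = -218)
A(x, u) = -5 + u (A(x, u) = u - 5 = -5 + u)
(A(-18, -4) + p)*(35 - 259) = ((-5 - 4) - 218)*(35 - 259) = (-9 - 218)*(-224) = -227*(-224) = 50848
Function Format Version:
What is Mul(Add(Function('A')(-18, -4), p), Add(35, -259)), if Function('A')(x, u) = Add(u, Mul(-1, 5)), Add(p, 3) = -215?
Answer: 50848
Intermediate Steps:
p = -218 (p = Add(-3, -215) = -218)
Function('A')(x, u) = Add(-5, u) (Function('A')(x, u) = Add(u, -5) = Add(-5, u))
Mul(Add(Function('A')(-18, -4), p), Add(35, -259)) = Mul(Add(Add(-5, -4), -218), Add(35, -259)) = Mul(Add(-9, -218), -224) = Mul(-227, -224) = 50848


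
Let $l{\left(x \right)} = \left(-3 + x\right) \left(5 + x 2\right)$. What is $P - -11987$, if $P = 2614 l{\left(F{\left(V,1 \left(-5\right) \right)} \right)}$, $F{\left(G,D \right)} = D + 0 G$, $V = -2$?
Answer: $116547$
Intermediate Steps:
$F{\left(G,D \right)} = D$ ($F{\left(G,D \right)} = D + 0 = D$)
$l{\left(x \right)} = \left(-3 + x\right) \left(5 + 2 x\right)$
$P = 104560$ ($P = 2614 \left(-15 - 1 \left(-5\right) + 2 \left(1 \left(-5\right)\right)^{2}\right) = 2614 \left(-15 - -5 + 2 \left(-5\right)^{2}\right) = 2614 \left(-15 + 5 + 2 \cdot 25\right) = 2614 \left(-15 + 5 + 50\right) = 2614 \cdot 40 = 104560$)
$P - -11987 = 104560 - -11987 = 104560 + 11987 = 116547$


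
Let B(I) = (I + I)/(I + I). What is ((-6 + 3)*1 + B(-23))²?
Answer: 4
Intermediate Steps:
B(I) = 1 (B(I) = (2*I)/((2*I)) = (2*I)*(1/(2*I)) = 1)
((-6 + 3)*1 + B(-23))² = ((-6 + 3)*1 + 1)² = (-3*1 + 1)² = (-3 + 1)² = (-2)² = 4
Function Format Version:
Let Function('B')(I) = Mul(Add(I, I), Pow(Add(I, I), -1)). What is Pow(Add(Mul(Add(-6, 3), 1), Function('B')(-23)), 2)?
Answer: 4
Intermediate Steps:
Function('B')(I) = 1 (Function('B')(I) = Mul(Mul(2, I), Pow(Mul(2, I), -1)) = Mul(Mul(2, I), Mul(Rational(1, 2), Pow(I, -1))) = 1)
Pow(Add(Mul(Add(-6, 3), 1), Function('B')(-23)), 2) = Pow(Add(Mul(Add(-6, 3), 1), 1), 2) = Pow(Add(Mul(-3, 1), 1), 2) = Pow(Add(-3, 1), 2) = Pow(-2, 2) = 4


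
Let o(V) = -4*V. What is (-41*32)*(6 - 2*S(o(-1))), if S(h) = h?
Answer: 2624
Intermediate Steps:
(-41*32)*(6 - 2*S(o(-1))) = (-41*32)*(6 - (-8)*(-1)) = -1312*(6 - 2*4) = -1312*(6 - 8) = -1312*(-2) = 2624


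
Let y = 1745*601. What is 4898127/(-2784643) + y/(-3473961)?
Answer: -19936282594082/9673741180923 ≈ -2.0609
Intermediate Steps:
y = 1048745
4898127/(-2784643) + y/(-3473961) = 4898127/(-2784643) + 1048745/(-3473961) = 4898127*(-1/2784643) + 1048745*(-1/3473961) = -4898127/2784643 - 1048745/3473961 = -19936282594082/9673741180923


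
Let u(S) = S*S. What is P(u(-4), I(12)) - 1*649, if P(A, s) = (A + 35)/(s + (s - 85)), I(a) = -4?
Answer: -20136/31 ≈ -649.55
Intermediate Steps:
u(S) = S**2
P(A, s) = (35 + A)/(-85 + 2*s) (P(A, s) = (35 + A)/(s + (-85 + s)) = (35 + A)/(-85 + 2*s))
P(u(-4), I(12)) - 1*649 = (35 + (-4)**2)/(-85 + 2*(-4)) - 1*649 = (35 + 16)/(-85 - 8) - 649 = 51/(-93) - 649 = -1/93*51 - 649 = -17/31 - 649 = -20136/31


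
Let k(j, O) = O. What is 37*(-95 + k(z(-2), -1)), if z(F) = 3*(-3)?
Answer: -3552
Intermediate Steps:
z(F) = -9
37*(-95 + k(z(-2), -1)) = 37*(-95 - 1) = 37*(-96) = -3552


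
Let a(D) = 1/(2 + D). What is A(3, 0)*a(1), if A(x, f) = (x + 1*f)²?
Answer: 3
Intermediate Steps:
A(x, f) = (f + x)² (A(x, f) = (x + f)² = (f + x)²)
A(3, 0)*a(1) = (0 + 3)²/(2 + 1) = 3²/3 = 9*(⅓) = 3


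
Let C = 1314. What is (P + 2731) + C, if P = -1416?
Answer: 2629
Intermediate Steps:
(P + 2731) + C = (-1416 + 2731) + 1314 = 1315 + 1314 = 2629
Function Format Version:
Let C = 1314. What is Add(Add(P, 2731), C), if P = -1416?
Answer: 2629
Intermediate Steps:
Add(Add(P, 2731), C) = Add(Add(-1416, 2731), 1314) = Add(1315, 1314) = 2629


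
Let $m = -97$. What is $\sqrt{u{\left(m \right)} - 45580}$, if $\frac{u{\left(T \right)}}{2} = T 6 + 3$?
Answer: $i \sqrt{46738} \approx 216.19 i$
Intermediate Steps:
$u{\left(T \right)} = 6 + 12 T$ ($u{\left(T \right)} = 2 \left(T 6 + 3\right) = 2 \left(6 T + 3\right) = 2 \left(3 + 6 T\right) = 6 + 12 T$)
$\sqrt{u{\left(m \right)} - 45580} = \sqrt{\left(6 + 12 \left(-97\right)\right) - 45580} = \sqrt{\left(6 - 1164\right) - 45580} = \sqrt{-1158 - 45580} = \sqrt{-46738} = i \sqrt{46738}$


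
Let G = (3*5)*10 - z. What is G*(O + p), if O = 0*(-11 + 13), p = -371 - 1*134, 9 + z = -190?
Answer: -176245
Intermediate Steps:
z = -199 (z = -9 - 190 = -199)
p = -505 (p = -371 - 134 = -505)
O = 0 (O = 0*2 = 0)
G = 349 (G = (3*5)*10 - 1*(-199) = 15*10 + 199 = 150 + 199 = 349)
G*(O + p) = 349*(0 - 505) = 349*(-505) = -176245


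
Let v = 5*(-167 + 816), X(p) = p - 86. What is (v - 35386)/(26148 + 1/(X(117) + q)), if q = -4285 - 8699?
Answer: -416322373/338695043 ≈ -1.2292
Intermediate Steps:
X(p) = -86 + p
q = -12984
v = 3245 (v = 5*649 = 3245)
(v - 35386)/(26148 + 1/(X(117) + q)) = (3245 - 35386)/(26148 + 1/((-86 + 117) - 12984)) = -32141/(26148 + 1/(31 - 12984)) = -32141/(26148 + 1/(-12953)) = -32141/(26148 - 1/12953) = -32141/338695043/12953 = -32141*12953/338695043 = -416322373/338695043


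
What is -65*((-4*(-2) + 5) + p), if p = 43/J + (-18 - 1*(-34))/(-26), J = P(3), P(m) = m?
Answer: -5210/3 ≈ -1736.7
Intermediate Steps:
J = 3
p = 535/39 (p = 43/3 + (-18 - 1*(-34))/(-26) = 43*(⅓) + (-18 + 34)*(-1/26) = 43/3 + 16*(-1/26) = 43/3 - 8/13 = 535/39 ≈ 13.718)
-65*((-4*(-2) + 5) + p) = -65*((-4*(-2) + 5) + 535/39) = -65*((8 + 5) + 535/39) = -65*(13 + 535/39) = -65*1042/39 = -5210/3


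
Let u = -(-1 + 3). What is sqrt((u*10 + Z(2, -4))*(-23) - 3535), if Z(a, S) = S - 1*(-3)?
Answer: 2*I*sqrt(763) ≈ 55.245*I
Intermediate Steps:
Z(a, S) = 3 + S (Z(a, S) = S + 3 = 3 + S)
u = -2 (u = -1*2 = -2)
sqrt((u*10 + Z(2, -4))*(-23) - 3535) = sqrt((-2*10 + (3 - 4))*(-23) - 3535) = sqrt((-20 - 1)*(-23) - 3535) = sqrt(-21*(-23) - 3535) = sqrt(483 - 3535) = sqrt(-3052) = 2*I*sqrt(763)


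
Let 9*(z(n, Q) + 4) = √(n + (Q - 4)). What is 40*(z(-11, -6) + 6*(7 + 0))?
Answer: 1520 + 40*I*√21/9 ≈ 1520.0 + 20.367*I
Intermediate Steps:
z(n, Q) = -4 + √(-4 + Q + n)/9 (z(n, Q) = -4 + √(n + (Q - 4))/9 = -4 + √(n + (-4 + Q))/9 = -4 + √(-4 + Q + n)/9)
40*(z(-11, -6) + 6*(7 + 0)) = 40*((-4 + √(-4 - 6 - 11)/9) + 6*(7 + 0)) = 40*((-4 + √(-21)/9) + 6*7) = 40*((-4 + (I*√21)/9) + 42) = 40*((-4 + I*√21/9) + 42) = 40*(38 + I*√21/9) = 1520 + 40*I*√21/9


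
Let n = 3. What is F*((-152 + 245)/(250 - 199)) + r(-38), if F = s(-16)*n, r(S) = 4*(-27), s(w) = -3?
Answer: -2115/17 ≈ -124.41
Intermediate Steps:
r(S) = -108
F = -9 (F = -3*3 = -9)
F*((-152 + 245)/(250 - 199)) + r(-38) = -9*(-152 + 245)/(250 - 199) - 108 = -837/51 - 108 = -9*31/17 - 108 = -279/17 - 108 = -2115/17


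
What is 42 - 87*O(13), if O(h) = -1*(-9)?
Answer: -741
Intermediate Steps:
O(h) = 9
42 - 87*O(13) = 42 - 87*9 = 42 - 783 = -741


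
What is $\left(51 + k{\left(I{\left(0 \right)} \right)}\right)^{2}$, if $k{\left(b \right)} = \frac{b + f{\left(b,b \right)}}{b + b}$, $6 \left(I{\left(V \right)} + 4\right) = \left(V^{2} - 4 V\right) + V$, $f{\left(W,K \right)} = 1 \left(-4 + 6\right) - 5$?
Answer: $\frac{172225}{64} \approx 2691.0$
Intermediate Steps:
$f{\left(W,K \right)} = -3$ ($f{\left(W,K \right)} = 1 \cdot 2 - 5 = 2 - 5 = -3$)
$I{\left(V \right)} = -4 - \frac{V}{2} + \frac{V^{2}}{6}$ ($I{\left(V \right)} = -4 + \frac{\left(V^{2} - 4 V\right) + V}{6} = -4 + \frac{V^{2} - 3 V}{6} = -4 + \left(- \frac{V}{2} + \frac{V^{2}}{6}\right) = -4 - \frac{V}{2} + \frac{V^{2}}{6}$)
$k{\left(b \right)} = \frac{-3 + b}{2 b}$ ($k{\left(b \right)} = \frac{b - 3}{b + b} = \frac{-3 + b}{2 b}$)
$\left(51 + k{\left(I{\left(0 \right)} \right)}\right)^{2} = \left(51 + \frac{-3 - \left(4 - \frac{0^{2}}{6}\right)}{2 \left(-4 - 0 + \frac{0^{2}}{6}\right)}\right)^{2} = \left(51 + \frac{-3 + \left(-4 + 0 + \frac{1}{6} \cdot 0\right)}{2 \left(-4 + 0 + \frac{1}{6} \cdot 0\right)}\right)^{2} = \left(51 + \frac{-3 + \left(-4 + 0 + 0\right)}{2 \left(-4 + 0 + 0\right)}\right)^{2} = \left(51 + \frac{-3 - 4}{2 \left(-4\right)}\right)^{2} = \left(51 + \frac{1}{2} \left(- \frac{1}{4}\right) \left(-7\right)\right)^{2} = \left(51 + \frac{7}{8}\right)^{2} = \left(\frac{415}{8}\right)^{2} = \frac{172225}{64}$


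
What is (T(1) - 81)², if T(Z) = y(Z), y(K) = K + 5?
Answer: 5625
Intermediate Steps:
y(K) = 5 + K
T(Z) = 5 + Z
(T(1) - 81)² = ((5 + 1) - 81)² = (6 - 81)² = (-75)² = 5625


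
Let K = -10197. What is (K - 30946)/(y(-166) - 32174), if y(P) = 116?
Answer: 41143/32058 ≈ 1.2834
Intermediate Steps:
(K - 30946)/(y(-166) - 32174) = (-10197 - 30946)/(116 - 32174) = -41143/(-32058) = -41143*(-1/32058) = 41143/32058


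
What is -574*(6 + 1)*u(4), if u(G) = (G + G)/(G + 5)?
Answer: -32144/9 ≈ -3571.6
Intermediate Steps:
u(G) = 2*G/(5 + G) (u(G) = (2*G)/(5 + G) = 2*G/(5 + G))
-574*(6 + 1)*u(4) = -574*(6 + 1)*2*4/(5 + 4) = -4018*2*4/9 = -4018*2*4*(1/9) = -4018*8/9 = -574*56/9 = -32144/9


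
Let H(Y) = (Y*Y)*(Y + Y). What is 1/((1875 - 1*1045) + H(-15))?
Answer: -1/5920 ≈ -0.00016892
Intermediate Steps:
H(Y) = 2*Y³ (H(Y) = Y²*(2*Y) = 2*Y³)
1/((1875 - 1*1045) + H(-15)) = 1/((1875 - 1*1045) + 2*(-15)³) = 1/((1875 - 1045) + 2*(-3375)) = 1/(830 - 6750) = 1/(-5920) = -1/5920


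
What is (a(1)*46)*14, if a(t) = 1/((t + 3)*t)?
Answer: 161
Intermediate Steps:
a(t) = 1/(t*(3 + t)) (a(t) = 1/((3 + t)*t) = 1/(t*(3 + t)))
(a(1)*46)*14 = ((1/(1*(3 + 1)))*46)*14 = ((1/4)*46)*14 = (23/2)*14 = 161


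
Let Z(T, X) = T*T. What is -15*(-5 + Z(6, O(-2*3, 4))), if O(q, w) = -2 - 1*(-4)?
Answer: -465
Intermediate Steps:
O(q, w) = 2 (O(q, w) = -2 + 4 = 2)
Z(T, X) = T²
-15*(-5 + Z(6, O(-2*3, 4))) = -15*(-5 + 6²) = -15*(-5 + 36) = -15*31 = -465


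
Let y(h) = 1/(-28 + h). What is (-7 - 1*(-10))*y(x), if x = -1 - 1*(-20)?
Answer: -⅓ ≈ -0.33333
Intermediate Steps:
x = 19 (x = -1 + 20 = 19)
(-7 - 1*(-10))*y(x) = (-7 - 1*(-10))/(-28 + 19) = (-7 + 10)/(-9) = 3*(-⅑) = -⅓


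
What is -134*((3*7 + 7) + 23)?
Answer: -6834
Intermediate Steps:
-134*((3*7 + 7) + 23) = -134*((21 + 7) + 23) = -134*(28 + 23) = -134*51 = -6834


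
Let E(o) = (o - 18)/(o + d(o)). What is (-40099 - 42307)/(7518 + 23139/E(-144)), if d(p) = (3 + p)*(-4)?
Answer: 41203/26236 ≈ 1.5705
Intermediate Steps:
d(p) = -12 - 4*p
E(o) = (-18 + o)/(-12 - 3*o) (E(o) = (o - 18)/(o + (-12 - 4*o)) = (-18 + o)/(-12 - 3*o))
(-40099 - 42307)/(7518 + 23139/E(-144)) = (-40099 - 42307)/(7518 + 23139/(((18 - 1*(-144))/(3*(4 - 144))))) = -82406/(7518 + 23139/(((⅓)*(18 + 144)/(-140)))) = -82406/(7518 + 23139/(((⅓)*(-1/140)*162))) = -82406/(7518 + 23139/(-27/70)) = -82406/(7518 + 23139*(-70/27)) = -82406/(7518 - 59990) = -82406/(-52472) = -82406*(-1/52472) = 41203/26236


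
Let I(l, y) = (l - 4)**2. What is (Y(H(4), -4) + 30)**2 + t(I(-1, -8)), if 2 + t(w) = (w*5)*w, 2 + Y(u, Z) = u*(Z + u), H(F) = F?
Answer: 3907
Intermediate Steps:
I(l, y) = (-4 + l)**2
Y(u, Z) = -2 + u*(Z + u)
t(w) = -2 + 5*w**2 (t(w) = -2 + (w*5)*w = -2 + (5*w)*w = -2 + 5*w**2)
(Y(H(4), -4) + 30)**2 + t(I(-1, -8)) = ((-2 + 4**2 - 4*4) + 30)**2 + (-2 + 5*((-4 - 1)**2)**2) = ((-2 + 16 - 16) + 30)**2 + (-2 + 5*((-5)**2)**2) = (-2 + 30)**2 + (-2 + 5*25**2) = 28**2 + (-2 + 5*625) = 784 + (-2 + 3125) = 784 + 3123 = 3907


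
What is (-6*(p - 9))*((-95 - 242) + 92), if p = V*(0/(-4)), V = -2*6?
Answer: -13230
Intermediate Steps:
V = -12
p = 0 (p = -0/(-4) = -0*(-1)/4 = -12*0 = 0)
(-6*(p - 9))*((-95 - 242) + 92) = (-6*(0 - 9))*((-95 - 242) + 92) = (-6*(-9))*(-337 + 92) = 54*(-245) = -13230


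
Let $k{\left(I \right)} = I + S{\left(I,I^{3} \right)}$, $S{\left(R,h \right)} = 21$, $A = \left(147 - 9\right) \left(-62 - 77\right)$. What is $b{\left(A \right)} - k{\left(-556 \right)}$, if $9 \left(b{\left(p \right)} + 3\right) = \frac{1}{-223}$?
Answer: $\frac{1067723}{2007} \approx 532.0$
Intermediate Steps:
$A = -19182$ ($A = 138 \left(-139\right) = -19182$)
$b{\left(p \right)} = - \frac{6022}{2007}$ ($b{\left(p \right)} = -3 + \frac{1}{9 \left(-223\right)} = -3 + \frac{1}{9} \left(- \frac{1}{223}\right) = -3 - \frac{1}{2007} = - \frac{6022}{2007}$)
$k{\left(I \right)} = 21 + I$ ($k{\left(I \right)} = I + 21 = 21 + I$)
$b{\left(A \right)} - k{\left(-556 \right)} = - \frac{6022}{2007} - \left(21 - 556\right) = - \frac{6022}{2007} - -535 = - \frac{6022}{2007} + 535 = \frac{1067723}{2007}$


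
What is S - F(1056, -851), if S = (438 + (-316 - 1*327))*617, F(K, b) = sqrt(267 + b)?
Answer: -126485 - 2*I*sqrt(146) ≈ -1.2649e+5 - 24.166*I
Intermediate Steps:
S = -126485 (S = (438 + (-316 - 327))*617 = (438 - 643)*617 = -205*617 = -126485)
S - F(1056, -851) = -126485 - sqrt(267 - 851) = -126485 - sqrt(-584) = -126485 - 2*I*sqrt(146)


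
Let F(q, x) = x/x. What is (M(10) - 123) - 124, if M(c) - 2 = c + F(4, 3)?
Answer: -234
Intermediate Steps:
F(q, x) = 1
M(c) = 3 + c (M(c) = 2 + (c + 1) = 2 + (1 + c) = 3 + c)
(M(10) - 123) - 124 = ((3 + 10) - 123) - 124 = (13 - 123) - 124 = -110 - 124 = -234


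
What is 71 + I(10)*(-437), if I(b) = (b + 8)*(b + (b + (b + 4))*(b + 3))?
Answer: -2532781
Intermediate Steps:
I(b) = (8 + b)*(b + (3 + b)*(4 + 2*b)) (I(b) = (8 + b)*(b + (b + (4 + b))*(3 + b)) = (8 + b)*(b + (4 + 2*b)*(3 + b)) = (8 + b)*(b + (3 + b)*(4 + 2*b)))
71 + I(10)*(-437) = 71 + (96 + 2*10³ + 27*10² + 100*10)*(-437) = 71 + (96 + 2*1000 + 27*100 + 1000)*(-437) = 71 + (96 + 2000 + 2700 + 1000)*(-437) = 71 + 5796*(-437) = 71 - 2532852 = -2532781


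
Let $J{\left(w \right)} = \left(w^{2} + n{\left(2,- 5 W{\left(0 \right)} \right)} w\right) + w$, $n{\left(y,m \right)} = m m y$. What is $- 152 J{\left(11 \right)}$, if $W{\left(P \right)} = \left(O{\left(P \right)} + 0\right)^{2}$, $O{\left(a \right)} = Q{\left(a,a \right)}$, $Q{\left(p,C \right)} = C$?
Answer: $-20064$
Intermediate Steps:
$O{\left(a \right)} = a$
$W{\left(P \right)} = P^{2}$ ($W{\left(P \right)} = \left(P + 0\right)^{2} = P^{2}$)
$n{\left(y,m \right)} = y m^{2}$ ($n{\left(y,m \right)} = m^{2} y = y m^{2}$)
$J{\left(w \right)} = w + w^{2}$ ($J{\left(w \right)} = \left(w^{2} + 2 \left(- 5 \cdot 0^{2}\right)^{2} w\right) + w = \left(w^{2} + 2 \left(\left(-5\right) 0\right)^{2} w\right) + w = \left(w^{2} + 2 \cdot 0^{2} w\right) + w = \left(w^{2} + 2 \cdot 0 w\right) + w = \left(w^{2} + 0 w\right) + w = \left(w^{2} + 0\right) + w = w^{2} + w = w + w^{2}$)
$- 152 J{\left(11 \right)} = - 152 \cdot 11 \left(1 + 11\right) = - 152 \cdot 11 \cdot 12 = \left(-152\right) 132 = -20064$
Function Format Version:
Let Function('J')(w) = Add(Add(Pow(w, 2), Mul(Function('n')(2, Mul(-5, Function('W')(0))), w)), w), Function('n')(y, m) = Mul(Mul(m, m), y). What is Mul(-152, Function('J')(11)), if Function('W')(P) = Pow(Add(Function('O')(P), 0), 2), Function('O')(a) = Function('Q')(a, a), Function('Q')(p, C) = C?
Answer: -20064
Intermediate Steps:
Function('O')(a) = a
Function('W')(P) = Pow(P, 2) (Function('W')(P) = Pow(Add(P, 0), 2) = Pow(P, 2))
Function('n')(y, m) = Mul(y, Pow(m, 2)) (Function('n')(y, m) = Mul(Pow(m, 2), y) = Mul(y, Pow(m, 2)))
Function('J')(w) = Add(w, Pow(w, 2)) (Function('J')(w) = Add(Add(Pow(w, 2), Mul(Mul(2, Pow(Mul(-5, Pow(0, 2)), 2)), w)), w) = Add(Add(Pow(w, 2), Mul(Mul(2, Pow(Mul(-5, 0), 2)), w)), w) = Add(Add(Pow(w, 2), Mul(Mul(2, Pow(0, 2)), w)), w) = Add(Add(Pow(w, 2), Mul(Mul(2, 0), w)), w) = Add(Add(Pow(w, 2), Mul(0, w)), w) = Add(Add(Pow(w, 2), 0), w) = Add(Pow(w, 2), w) = Add(w, Pow(w, 2)))
Mul(-152, Function('J')(11)) = Mul(-152, Mul(11, Add(1, 11))) = Mul(-152, Mul(11, 12)) = Mul(-152, 132) = -20064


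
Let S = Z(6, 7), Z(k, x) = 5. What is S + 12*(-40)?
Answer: -475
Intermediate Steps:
S = 5
S + 12*(-40) = 5 + 12*(-40) = 5 - 480 = -475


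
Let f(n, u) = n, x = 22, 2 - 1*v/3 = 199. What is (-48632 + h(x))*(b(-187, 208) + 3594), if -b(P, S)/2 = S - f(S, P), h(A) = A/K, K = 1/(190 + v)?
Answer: -206489676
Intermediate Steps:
v = -591 (v = 6 - 3*199 = 6 - 597 = -591)
K = -1/401 (K = 1/(190 - 591) = 1/(-401) = -1/401 ≈ -0.0024938)
h(A) = -401*A (h(A) = A/(-1/401) = A*(-401) = -401*A)
b(P, S) = 0 (b(P, S) = -2*(S - S) = -2*0 = 0)
(-48632 + h(x))*(b(-187, 208) + 3594) = (-48632 - 401*22)*(0 + 3594) = (-48632 - 8822)*3594 = -57454*3594 = -206489676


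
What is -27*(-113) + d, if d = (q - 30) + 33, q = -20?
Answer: 3034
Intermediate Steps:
d = -17 (d = (-20 - 30) + 33 = -50 + 33 = -17)
-27*(-113) + d = -27*(-113) - 17 = 3051 - 17 = 3034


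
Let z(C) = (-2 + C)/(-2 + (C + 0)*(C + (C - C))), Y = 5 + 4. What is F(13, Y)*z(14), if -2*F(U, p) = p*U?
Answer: -351/97 ≈ -3.6186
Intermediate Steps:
Y = 9
F(U, p) = -U*p/2 (F(U, p) = -p*U/2 = -U*p/2)
z(C) = (-2 + C)/(-2 + C**2) (z(C) = (-2 + C)/(-2 + C*(C + 0)) = (-2 + C)/(-2 + C*C) = (-2 + C)/(-2 + C**2))
F(13, Y)*z(14) = (-1/2*13*9)*((-2 + 14)/(-2 + 14**2)) = -117*12/(2*(-2 + 196)) = -117*12/(2*194) = -117*12/388 = -117/2*6/97 = -351/97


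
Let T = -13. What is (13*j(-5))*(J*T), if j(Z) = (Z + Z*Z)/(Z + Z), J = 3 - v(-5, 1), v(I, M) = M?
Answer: 676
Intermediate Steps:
J = 2 (J = 3 - 1*1 = 3 - 1 = 2)
j(Z) = (Z + Z**2)/(2*Z) (j(Z) = (Z + Z**2)/((2*Z)) = (Z + Z**2)*(1/(2*Z)) = (Z + Z**2)/(2*Z))
(13*j(-5))*(J*T) = (13*(1/2 + (1/2)*(-5)))*(2*(-13)) = (13*(1/2 - 5/2))*(-26) = (13*(-2))*(-26) = -26*(-26) = 676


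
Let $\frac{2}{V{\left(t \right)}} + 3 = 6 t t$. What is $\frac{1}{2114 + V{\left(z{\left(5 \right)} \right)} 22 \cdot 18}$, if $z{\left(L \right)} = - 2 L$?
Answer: $\frac{199}{420950} \approx 0.00047274$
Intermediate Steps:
$V{\left(t \right)} = \frac{2}{-3 + 6 t^{2}}$ ($V{\left(t \right)} = \frac{2}{-3 + 6 t t} = \frac{2}{-3 + 6 t^{2}}$)
$\frac{1}{2114 + V{\left(z{\left(5 \right)} \right)} 22 \cdot 18} = \frac{1}{2114 + \frac{2}{3 \left(-1 + 2 \left(\left(-2\right) 5\right)^{2}\right)} 22 \cdot 18} = \frac{1}{2114 + \frac{2}{3 \left(-1 + 2 \left(-10\right)^{2}\right)} 22 \cdot 18} = \frac{1}{2114 + \frac{2}{3 \left(-1 + 2 \cdot 100\right)} 22 \cdot 18} = \frac{1}{2114 + \frac{2}{3 \left(-1 + 200\right)} 22 \cdot 18} = \frac{1}{2114 + \frac{2}{3 \cdot 199} \cdot 22 \cdot 18} = \frac{1}{2114 + \frac{2}{3} \cdot \frac{1}{199} \cdot 22 \cdot 18} = \frac{1}{2114 + \frac{2}{597} \cdot 22 \cdot 18} = \frac{1}{2114 + \frac{44}{597} \cdot 18} = \frac{1}{2114 + \frac{264}{199}} = \frac{1}{\frac{420950}{199}} = \frac{199}{420950}$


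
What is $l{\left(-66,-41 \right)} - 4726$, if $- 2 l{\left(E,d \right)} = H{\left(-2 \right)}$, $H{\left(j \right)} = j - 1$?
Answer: $- \frac{9449}{2} \approx -4724.5$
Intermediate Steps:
$H{\left(j \right)} = -1 + j$ ($H{\left(j \right)} = j - 1 = -1 + j$)
$l{\left(E,d \right)} = \frac{3}{2}$ ($l{\left(E,d \right)} = - \frac{-1 - 2}{2} = \left(- \frac{1}{2}\right) \left(-3\right) = \frac{3}{2}$)
$l{\left(-66,-41 \right)} - 4726 = \frac{3}{2} - 4726 = - \frac{9449}{2}$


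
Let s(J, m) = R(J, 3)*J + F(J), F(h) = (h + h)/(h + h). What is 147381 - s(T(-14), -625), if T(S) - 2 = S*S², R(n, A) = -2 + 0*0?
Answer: 141896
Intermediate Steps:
R(n, A) = -2 (R(n, A) = -2 + 0 = -2)
F(h) = 1 (F(h) = (2*h)/((2*h)) = (2*h)*(1/(2*h)) = 1)
T(S) = 2 + S³ (T(S) = 2 + S*S² = 2 + S³)
s(J, m) = 1 - 2*J (s(J, m) = -2*J + 1 = 1 - 2*J)
147381 - s(T(-14), -625) = 147381 - (1 - 2*(2 + (-14)³)) = 147381 - (1 - 2*(2 - 2744)) = 147381 - (1 - 2*(-2742)) = 147381 - (1 + 5484) = 147381 - 1*5485 = 147381 - 5485 = 141896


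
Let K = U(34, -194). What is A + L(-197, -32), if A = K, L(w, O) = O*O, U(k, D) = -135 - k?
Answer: 855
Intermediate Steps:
K = -169 (K = -135 - 1*34 = -135 - 34 = -169)
L(w, O) = O²
A = -169
A + L(-197, -32) = -169 + (-32)² = -169 + 1024 = 855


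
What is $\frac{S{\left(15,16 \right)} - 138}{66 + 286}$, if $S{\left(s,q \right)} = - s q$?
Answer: $- \frac{189}{176} \approx -1.0739$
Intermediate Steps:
$S{\left(s,q \right)} = - q s$
$\frac{S{\left(15,16 \right)} - 138}{66 + 286} = \frac{\left(-1\right) 16 \cdot 15 - 138}{66 + 286} = \frac{-240 - 138}{352} = \left(-378\right) \frac{1}{352} = - \frac{189}{176}$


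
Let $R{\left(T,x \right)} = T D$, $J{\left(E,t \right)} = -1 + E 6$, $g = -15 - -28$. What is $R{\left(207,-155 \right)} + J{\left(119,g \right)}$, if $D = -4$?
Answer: $-115$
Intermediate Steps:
$g = 13$ ($g = -15 + 28 = 13$)
$J{\left(E,t \right)} = -1 + 6 E$
$R{\left(T,x \right)} = - 4 T$ ($R{\left(T,x \right)} = T \left(-4\right) = - 4 T$)
$R{\left(207,-155 \right)} + J{\left(119,g \right)} = \left(-4\right) 207 + \left(-1 + 6 \cdot 119\right) = -828 + \left(-1 + 714\right) = -828 + 713 = -115$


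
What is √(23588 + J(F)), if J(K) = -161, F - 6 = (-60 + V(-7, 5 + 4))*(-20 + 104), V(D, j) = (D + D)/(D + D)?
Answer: 3*√2603 ≈ 153.06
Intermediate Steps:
V(D, j) = 1 (V(D, j) = (2*D)/((2*D)) = (2*D)*(1/(2*D)) = 1)
F = -4950 (F = 6 + (-60 + 1)*(-20 + 104) = 6 - 59*84 = 6 - 4956 = -4950)
√(23588 + J(F)) = √(23588 - 161) = √23427 = 3*√2603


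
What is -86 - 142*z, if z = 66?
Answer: -9458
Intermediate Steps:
-86 - 142*z = -86 - 142*66 = -86 - 9372 = -9458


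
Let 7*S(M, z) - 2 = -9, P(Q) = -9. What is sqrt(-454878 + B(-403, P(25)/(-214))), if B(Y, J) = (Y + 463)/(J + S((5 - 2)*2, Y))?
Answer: I*sqrt(764755206)/41 ≈ 674.49*I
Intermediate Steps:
S(M, z) = -1 (S(M, z) = 2/7 + (1/7)*(-9) = 2/7 - 9/7 = -1)
B(Y, J) = (463 + Y)/(-1 + J) (B(Y, J) = (Y + 463)/(J - 1) = (463 + Y)/(-1 + J))
sqrt(-454878 + B(-403, P(25)/(-214))) = sqrt(-454878 + (463 - 403)/(-1 - 9/(-214))) = sqrt(-454878 + 60/(-1 - 9*(-1/214))) = sqrt(-454878 + 60/(-1 + 9/214)) = sqrt(-454878 + 60/(-205/214)) = sqrt(-454878 - 214/205*60) = sqrt(-454878 - 2568/41) = sqrt(-18652566/41) = I*sqrt(764755206)/41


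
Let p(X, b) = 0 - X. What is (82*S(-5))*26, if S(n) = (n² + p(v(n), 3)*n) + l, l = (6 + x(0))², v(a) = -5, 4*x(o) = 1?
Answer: 333125/4 ≈ 83281.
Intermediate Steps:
x(o) = ¼ (x(o) = (¼)*1 = ¼)
p(X, b) = -X
l = 625/16 (l = (6 + ¼)² = (25/4)² = 625/16 ≈ 39.063)
S(n) = 625/16 + n² + 5*n (S(n) = (n² + (-1*(-5))*n) + 625/16 = (n² + 5*n) + 625/16 = 625/16 + n² + 5*n)
(82*S(-5))*26 = (82*(625/16 + (-5)² + 5*(-5)))*26 = (82*(625/16 + 25 - 25))*26 = (82*(625/16))*26 = (25625/8)*26 = 333125/4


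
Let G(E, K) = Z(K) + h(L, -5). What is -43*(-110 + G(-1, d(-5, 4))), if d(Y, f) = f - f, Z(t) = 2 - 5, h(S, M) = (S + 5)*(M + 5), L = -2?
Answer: 4859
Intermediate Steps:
h(S, M) = (5 + M)*(5 + S) (h(S, M) = (5 + S)*(5 + M) = (5 + M)*(5 + S))
Z(t) = -3
d(Y, f) = 0
G(E, K) = -3 (G(E, K) = -3 + (25 + 5*(-5) + 5*(-2) - 5*(-2)) = -3 + (25 - 25 - 10 + 10) = -3 + 0 = -3)
-43*(-110 + G(-1, d(-5, 4))) = -43*(-110 - 3) = -43*(-113) = 4859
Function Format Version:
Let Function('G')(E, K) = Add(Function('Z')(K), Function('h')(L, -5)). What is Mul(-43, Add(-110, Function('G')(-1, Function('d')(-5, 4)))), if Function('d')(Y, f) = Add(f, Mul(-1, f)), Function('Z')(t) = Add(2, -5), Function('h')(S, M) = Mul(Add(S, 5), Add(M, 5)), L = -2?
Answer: 4859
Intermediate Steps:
Function('h')(S, M) = Mul(Add(5, M), Add(5, S)) (Function('h')(S, M) = Mul(Add(5, S), Add(5, M)) = Mul(Add(5, M), Add(5, S)))
Function('Z')(t) = -3
Function('d')(Y, f) = 0
Function('G')(E, K) = -3 (Function('G')(E, K) = Add(-3, Add(25, Mul(5, -5), Mul(5, -2), Mul(-5, -2))) = Add(-3, Add(25, -25, -10, 10)) = Add(-3, 0) = -3)
Mul(-43, Add(-110, Function('G')(-1, Function('d')(-5, 4)))) = Mul(-43, Add(-110, -3)) = Mul(-43, -113) = 4859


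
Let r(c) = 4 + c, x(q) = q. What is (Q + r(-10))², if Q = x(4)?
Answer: 4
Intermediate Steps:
Q = 4
(Q + r(-10))² = (4 + (4 - 10))² = (4 - 6)² = (-2)² = 4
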